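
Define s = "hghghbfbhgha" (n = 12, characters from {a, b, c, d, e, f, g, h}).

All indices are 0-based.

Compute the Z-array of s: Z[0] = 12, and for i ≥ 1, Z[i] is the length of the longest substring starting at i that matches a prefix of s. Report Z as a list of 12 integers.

Z[0]=12
i=1: i≥r, start 0; Z[1]=0
i=2: i≥r, start 0; Z[2]=3 scan→box=[2,5)
i=3: min(r-i=2, Z[1]=0)=0; Z[3]=0
i=4: min(r-i=1, Z[2]=3)=1; Z[4]=1
i=5: i≥r, start 0; Z[5]=0
i=6: i≥r, start 0; Z[6]=0
i=7: i≥r, start 0; Z[7]=0
i=8: i≥r, start 0; Z[8]=3 scan→box=[8,11)
i=9: min(r-i=2, Z[1]=0)=0; Z[9]=0
i=10: min(r-i=1, Z[2]=3)=1; Z[10]=1
i=11: i≥r, start 0; Z[11]=0

[12, 0, 3, 0, 1, 0, 0, 0, 3, 0, 1, 0]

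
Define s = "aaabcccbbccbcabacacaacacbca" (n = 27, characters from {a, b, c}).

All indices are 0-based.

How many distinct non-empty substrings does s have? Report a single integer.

328

rank | idx | suffix
   0 |  26 | a
   1 |   0 | aaabcccbbccbcabacacaacacbca
   2 |   1 | aabcccbbccbcabacacaacacbca
   3 |  19 | aacacbca
   4 |  13 | abacacaacacbca
   5 |   2 | abcccbbccbcabacacaacacbca
   6 |  17 | acaacacbca
   7 |  15 | acacaacacbca
   8 |  20 | acacbca
   9 |  22 | acbca
  10 |  14 | bacacaacacbca
  11 |   7 | bbccbcabacacaacacbca
  12 |  24 | bca
  13 |  11 | bcabacacaacacbca
  14 |   8 | bccbcabacacaacacbca
  15 |   3 | bcccbbccbcabacacaacacbca
  16 |  25 | ca
  17 |  18 | caacacbca
  18 |  12 | cabacacaacacbca
  19 |  16 | cacaacacbca
  20 |  21 | cacbca
  21 |   6 | cbbccbcabacacaacacbca
  22 |  23 | cbca
  23 |  10 | cbcabacacaacacbca
  24 |   5 | ccbbccbcabacacaacacbca
  25 |   9 | ccbcabacacaacacbca
  26 |   4 | cccbbccbcabacacaacacbca

SA = [26, 0, 1, 19, 13, 2, 17, 15, 20, 22, 14, 7, 24, 11, 8, 3, 25, 18, 12, 16, 21, 6, 23, 10, 5, 9, 4]
i: (SA[i-1],SA[i]) lcp shared
  1: (26,0) 1 'a'
  2: (0,1) 2 'aa'
  3: (1,19) 2 'aa'
  4: (19,13) 1 'a'
  5: (13,2) 2 'ab'
  6: (2,17) 1 'a'
  7: (17,15) 3 'aca'
  8: (15,20) 4 'acac'
  9: (20,22) 2 'ac'
  10: (22,14) 0 ''
  11: (14,7) 1 'b'
  12: (7,24) 1 'b'
  13: (24,11) 3 'bca'
  14: (11,8) 2 'bc'
  15: (8,3) 3 'bcc'
  16: (3,25) 0 ''
  17: (25,18) 2 'ca'
  18: (18,12) 2 'ca'
  19: (12,16) 2 'ca'
  20: (16,21) 3 'cac'
  21: (21,6) 1 'c'
  22: (6,23) 2 'cb'
  23: (23,10) 4 'cbca'
  24: (10,5) 1 'c'
  25: (5,9) 3 'ccb'
  26: (9,4) 2 'cc'

n(n+1)/2 = 27·28/2 = 378
Σ LCP = 0 + 1 + 2 + 2 + 1 + 2 + 1 + 3 + 4 + 2 + 0 + 1 + 1 + 3 + 2 + 3 + 0 + 2 + 2 + 2 + 3 + 1 + 2 + 4 + 1 + 3 + 2 = 50
distinct = 378 − 50 = 328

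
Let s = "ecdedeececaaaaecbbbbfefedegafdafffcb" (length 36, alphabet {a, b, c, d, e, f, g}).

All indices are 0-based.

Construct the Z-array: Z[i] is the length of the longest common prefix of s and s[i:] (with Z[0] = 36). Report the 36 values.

Z[0]=36
i=1: fresh scan; Z[1]=0
i=2: fresh scan; Z[2]=0
i=3: fresh scan; Z[3]=1 scan→box=[3,4)
i=4: fresh scan; Z[4]=0
i=5: fresh scan; Z[5]=1 scan→box=[5,6)
i=6: fresh scan; Z[6]=2 scan→box=[6,8)
i=7: min(r-i=1, Z[1]=0)=0; Z[7]=0
i=8: fresh scan; Z[8]=2 scan→box=[8,10)
i=9: min(r-i=1, Z[1]=0)=0; Z[9]=0
i=10: fresh scan; Z[10]=0
i=11: fresh scan; Z[11]=0
i=12: fresh scan; Z[12]=0
i=13: fresh scan; Z[13]=0
i=14: fresh scan; Z[14]=2 scan→box=[14,16)
i=15: min(r-i=1, Z[1]=0)=0; Z[15]=0
i=16: fresh scan; Z[16]=0
i=17: fresh scan; Z[17]=0
i=18: fresh scan; Z[18]=0
i=19: fresh scan; Z[19]=0
i=20: fresh scan; Z[20]=0
i=21: fresh scan; Z[21]=1 scan→box=[21,22)
i=22: fresh scan; Z[22]=0
i=23: fresh scan; Z[23]=1 scan→box=[23,24)
i=24: fresh scan; Z[24]=0
i=25: fresh scan; Z[25]=1 scan→box=[25,26)
i=26: fresh scan; Z[26]=0
i=27: fresh scan; Z[27]=0
i=28: fresh scan; Z[28]=0
i=29: fresh scan; Z[29]=0
i=30: fresh scan; Z[30]=0
i=31: fresh scan; Z[31]=0
i=32: fresh scan; Z[32]=0
i=33: fresh scan; Z[33]=0
i=34: fresh scan; Z[34]=0
i=35: fresh scan; Z[35]=0

[36, 0, 0, 1, 0, 1, 2, 0, 2, 0, 0, 0, 0, 0, 2, 0, 0, 0, 0, 0, 0, 1, 0, 1, 0, 1, 0, 0, 0, 0, 0, 0, 0, 0, 0, 0]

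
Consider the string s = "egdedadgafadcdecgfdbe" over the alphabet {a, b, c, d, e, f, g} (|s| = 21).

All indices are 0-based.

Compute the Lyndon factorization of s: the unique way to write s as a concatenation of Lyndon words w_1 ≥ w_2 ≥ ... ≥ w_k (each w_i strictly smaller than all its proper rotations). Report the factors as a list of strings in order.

emit factor 1: 'eg' (i=0, period=2)
emit factor 2: 'de' (i=2, period=2)
emit factor 3: 'd' (i=4, period=1)
emit factor 4: 'adgaf' (i=5, period=5)
emit factor 5: 'adcdecgfdbe' (i=10, period=11)

["eg", "de", "d", "adgaf", "adcdecgfdbe"]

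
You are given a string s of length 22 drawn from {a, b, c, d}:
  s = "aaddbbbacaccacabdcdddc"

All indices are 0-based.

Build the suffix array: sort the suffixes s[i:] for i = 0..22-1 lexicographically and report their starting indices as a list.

rank | idx | suffix
   0 |   0 | aaddbbbacaccacabdcdddc
   1 |  14 | abdcdddc
   2 |  12 | acabdcdddc
   3 |   7 | acaccacabdcdddc
   4 |   9 | accacabdcdddc
   5 |   1 | addbbbacaccacabdcdddc
   6 |   6 | bacaccacabdcdddc
   7 |   5 | bbacaccacabdcdddc
   8 |   4 | bbbacaccacabdcdddc
   9 |  15 | bdcdddc
  10 |  21 | c
  11 |  13 | cabdcdddc
  12 |  11 | cacabdcdddc
  13 |   8 | caccacabdcdddc
  14 |  10 | ccacabdcdddc
  15 |  17 | cdddc
  16 |   3 | dbbbacaccacabdcdddc
  17 |  20 | dc
  18 |  16 | dcdddc
  19 |   2 | ddbbbacaccacabdcdddc
  20 |  19 | ddc
  21 |  18 | dddc

[0, 14, 12, 7, 9, 1, 6, 5, 4, 15, 21, 13, 11, 8, 10, 17, 3, 20, 16, 2, 19, 18]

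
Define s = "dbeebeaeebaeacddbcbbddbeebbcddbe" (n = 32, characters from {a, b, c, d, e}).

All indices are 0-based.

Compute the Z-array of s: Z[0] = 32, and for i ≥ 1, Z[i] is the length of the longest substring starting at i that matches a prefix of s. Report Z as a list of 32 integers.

Z[0]=32
i=1: outside box; Z[1]=0
i=2: outside box; Z[2]=0
i=3: outside box; Z[3]=0
i=4: outside box; Z[4]=0
i=5: outside box; Z[5]=0
i=6: outside box; Z[6]=0
i=7: outside box; Z[7]=0
i=8: outside box; Z[8]=0
i=9: outside box; Z[9]=0
i=10: outside box; Z[10]=0
i=11: outside box; Z[11]=0
i=12: outside box; Z[12]=0
i=13: outside box; Z[13]=0
i=14: outside box; Z[14]=1 grow→box=[14,15)
i=15: outside box; Z[15]=2 grow→box=[15,17)
i=16: min(r-i=1, Z[1]=0)=0; Z[16]=0
i=17: outside box; Z[17]=0
i=18: outside box; Z[18]=0
i=19: outside box; Z[19]=0
i=20: outside box; Z[20]=1 grow→box=[20,21)
i=21: outside box; Z[21]=5 grow→box=[21,26)
i=22: min(r-i=4, Z[1]=0)=0; Z[22]=0
i=23: min(r-i=3, Z[2]=0)=0; Z[23]=0
i=24: min(r-i=2, Z[3]=0)=0; Z[24]=0
i=25: min(r-i=1, Z[4]=0)=0; Z[25]=0
i=26: outside box; Z[26]=0
i=27: outside box; Z[27]=0
i=28: outside box; Z[28]=1 grow→box=[28,29)
i=29: outside box; Z[29]=3 grow→box=[29,32)
i=30: min(r-i=2, Z[1]=0)=0; Z[30]=0
i=31: min(r-i=1, Z[2]=0)=0; Z[31]=0

[32, 0, 0, 0, 0, 0, 0, 0, 0, 0, 0, 0, 0, 0, 1, 2, 0, 0, 0, 0, 1, 5, 0, 0, 0, 0, 0, 0, 1, 3, 0, 0]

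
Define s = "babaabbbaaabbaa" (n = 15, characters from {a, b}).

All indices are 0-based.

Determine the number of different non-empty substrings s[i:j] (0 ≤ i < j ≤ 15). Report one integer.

rank | idx | suffix
   0 |  14 | a
   1 |  13 | aa
   2 |   8 | aaabbaa
   3 |   9 | aabbaa
   4 |   3 | aabbbaaabbaa
   5 |   1 | abaabbbaaabbaa
   6 |  10 | abbaa
   7 |   4 | abbbaaabbaa
   8 |  12 | baa
   9 |   7 | baaabbaa
  10 |   2 | baabbbaaabbaa
  11 |   0 | babaabbbaaabbaa
  12 |  11 | bbaa
  13 |   6 | bbaaabbaa
  14 |   5 | bbbaaabbaa

SA = [14, 13, 8, 9, 3, 1, 10, 4, 12, 7, 2, 0, 11, 6, 5]
i: (SA[i-1],SA[i]) lcp shared
  1: (14,13) 1 'a'
  2: (13,8) 2 'aa'
  3: (8,9) 2 'aa'
  4: (9,3) 4 'aabb'
  5: (3,1) 1 'a'
  6: (1,10) 2 'ab'
  7: (10,4) 3 'abb'
  8: (4,12) 0 ''
  9: (12,7) 3 'baa'
  10: (7,2) 3 'baa'
  11: (2,0) 2 'ba'
  12: (0,11) 1 'b'
  13: (11,6) 4 'bbaa'
  14: (6,5) 2 'bb'

n(n+1)/2 = 15·16/2 = 120
Σ LCP = 0 + 1 + 2 + 2 + 4 + 1 + 2 + 3 + 0 + 3 + 3 + 2 + 1 + 4 + 2 = 30
distinct = 120 − 30 = 90

90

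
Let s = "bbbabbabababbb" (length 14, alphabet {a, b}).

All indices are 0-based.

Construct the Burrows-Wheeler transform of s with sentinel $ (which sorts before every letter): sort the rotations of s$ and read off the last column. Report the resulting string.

rank  rotation         last
    0  $bbbabbabababbb  b
    1  abababbb$bbbabb  b
    2  ababbb$bbbabbab  b
    3  abbabababbb$bbb  b
    4  abbb$bbbabbabab  b
    5  b$bbbabbabababb  b
    6  babababbb$bbbab  b
    7  bababbb$bbbabba  a
    8  babbabababbb$bb  b
    9  babbb$bbbabbaba  a
   10  bb$bbbabbababab  b
   11  bbabababbb$bbba  a
   12  bbabbabababbb$b  b
   13  bbb$bbbabbababa  a
   14  bbbabbabababbb$  $

bbbbbbbabababa$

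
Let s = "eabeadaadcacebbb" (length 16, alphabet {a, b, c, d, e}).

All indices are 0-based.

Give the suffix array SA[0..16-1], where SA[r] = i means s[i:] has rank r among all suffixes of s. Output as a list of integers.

sorted suffixes:
  #0 SA[0]=6  'aadcacebbb'
  #1 SA[1]=1  'abeadaadcacebbb'
  #2 SA[2]=10  'acebbb'
  #3 SA[3]=4  'adaadcacebbb'
  #4 SA[4]=7  'adcacebbb'
  #5 SA[5]=15  'b'
  #6 SA[6]=14  'bb'
  #7 SA[7]=13  'bbb'
  #8 SA[8]=2  'beadaadcacebbb'
  #9 SA[9]=9  'cacebbb'
  #10 SA[10]=11  'cebbb'
  #11 SA[11]=5  'daadcacebbb'
  #12 SA[12]=8  'dcacebbb'
  #13 SA[13]=0  'eabeadaadcacebbb'
  #14 SA[14]=3  'eadaadcacebbb'
  #15 SA[15]=12  'ebbb'

[6, 1, 10, 4, 7, 15, 14, 13, 2, 9, 11, 5, 8, 0, 3, 12]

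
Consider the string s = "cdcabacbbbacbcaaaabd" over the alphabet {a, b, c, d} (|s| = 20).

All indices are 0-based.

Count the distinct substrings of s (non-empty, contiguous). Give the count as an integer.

182

sorted suffixes:
  #0 SA[0]=14  'aaaabd'
  #1 SA[1]=15  'aaabd'
  #2 SA[2]=16  'aabd'
  #3 SA[3]=3  'abacbbbacbcaaaabd'
  #4 SA[4]=17  'abd'
  #5 SA[5]=5  'acbbbacbcaaaabd'
  #6 SA[6]=10  'acbcaaaabd'
  #7 SA[7]=4  'bacbbbacbcaaaabd'
  #8 SA[8]=9  'bacbcaaaabd'
  #9 SA[9]=8  'bbacbcaaaabd'
  #10 SA[10]=7  'bbbacbcaaaabd'
  #11 SA[11]=12  'bcaaaabd'
  #12 SA[12]=18  'bd'
  #13 SA[13]=13  'caaaabd'
  #14 SA[14]=2  'cabacbbbacbcaaaabd'
  #15 SA[15]=6  'cbbbacbcaaaabd'
  #16 SA[16]=11  'cbcaaaabd'
  #17 SA[17]=0  'cdcabacbbbacbcaaaabd'
  #18 SA[18]=19  'd'
  #19 SA[19]=1  'dcabacbbbacbcaaaabd'

SA = [14, 15, 16, 3, 17, 5, 10, 4, 9, 8, 7, 12, 18, 13, 2, 6, 11, 0, 19, 1]
i: (SA[i-1],SA[i]) lcp shared
  1: (14,15) 3 'aaa'
  2: (15,16) 2 'aa'
  3: (16,3) 1 'a'
  4: (3,17) 2 'ab'
  5: (17,5) 1 'a'
  6: (5,10) 3 'acb'
  7: (10,4) 0 ''
  8: (4,9) 4 'bacb'
  9: (9,8) 1 'b'
  10: (8,7) 2 'bb'
  11: (7,12) 1 'b'
  12: (12,18) 1 'b'
  13: (18,13) 0 ''
  14: (13,2) 2 'ca'
  15: (2,6) 1 'c'
  16: (6,11) 2 'cb'
  17: (11,0) 1 'c'
  18: (0,19) 0 ''
  19: (19,1) 1 'd'

n(n+1)/2 = 20·21/2 = 210
Σ LCP = 0 + 3 + 2 + 1 + 2 + 1 + 3 + 0 + 4 + 1 + 2 + 1 + 1 + 0 + 2 + 1 + 2 + 1 + 0 + 1 = 28
distinct = 210 − 28 = 182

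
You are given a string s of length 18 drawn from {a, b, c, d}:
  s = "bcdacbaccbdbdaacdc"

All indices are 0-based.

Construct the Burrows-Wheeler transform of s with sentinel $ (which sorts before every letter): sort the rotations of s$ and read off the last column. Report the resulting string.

rank  rotation             last
    0  $bcdacbaccbdbdaacdc  c
    1  aacdc$bcdacbaccbdbd  d
    2  acbaccbdbdaacdc$bcd  d
    3  accbdbdaacdc$bcdacb  b
    4  acdc$bcdacbaccbdbda  a
    5  baccbdbdaacdc$bcdac  c
    6  bcdacbaccbdbdaacdc$  $
    7  bdaacdc$bcdacbaccbd  d
    8  bdbdaacdc$bcdacbacc  c
    9  c$bcdacbaccbdbdaacd  d
   10  cbaccbdbdaacdc$bcda  a
   11  cbdbdaacdc$bcdacbac  c
   12  ccbdbdaacdc$bcdacba  a
   13  cdacbaccbdbdaacdc$b  b
   14  cdc$bcdacbaccbdbdaa  a
   15  daacdc$bcdacbaccbdb  b
   16  dacbaccbdbdaacdc$bc  c
   17  dbdaacdc$bcdacbaccb  b
   18  dc$bcdacbaccbdbdaac  c

cddbac$dcdacababcbc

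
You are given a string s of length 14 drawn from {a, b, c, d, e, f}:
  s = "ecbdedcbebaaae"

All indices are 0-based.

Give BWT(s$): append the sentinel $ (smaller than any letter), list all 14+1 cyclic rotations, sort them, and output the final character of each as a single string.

ebaaeccedebab$d

rank  rotation         last
    0  $ecbdedcbebaaae  e
    1  aaae$ecbdedcbeb  b
    2  aae$ecbdedcbeba  a
    3  ae$ecbdedcbebaa  a
    4  baaae$ecbdedcbe  e
    5  bdedcbebaaae$ec  c
    6  bebaaae$ecbdedc  c
    7  cbdedcbebaaae$e  e
    8  cbebaaae$ecbded  d
    9  dcbebaaae$ecbde  e
   10  dedcbebaaae$ecb  b
   11  e$ecbdedcbebaaa  a
   12  ebaaae$ecbdedcb  b
   13  ecbdedcbebaaae$  $
   14  edcbebaaae$ecbd  d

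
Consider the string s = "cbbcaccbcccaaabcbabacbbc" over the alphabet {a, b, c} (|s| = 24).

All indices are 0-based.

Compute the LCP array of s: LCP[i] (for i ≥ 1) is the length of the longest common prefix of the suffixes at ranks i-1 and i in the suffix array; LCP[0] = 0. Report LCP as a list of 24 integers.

[0, 2, 1, 2, 1, 2, 0, 2, 1, 3, 1, 2, 2, 2, 0, 1, 2, 1, 2, 4, 2, 1, 2, 2]

rank | idx | suffix
   0 |  11 | aaabcbabacbbc
   1 |  12 | aabcbabacbbc
   2 |  17 | abacbbc
   3 |  13 | abcbabacbbc
   4 |  19 | acbbc
   5 |   4 | accbcccaaabcbabacbbc
   6 |  16 | babacbbc
   7 |  18 | bacbbc
   8 |  21 | bbc
   9 |   1 | bbcaccbcccaaabcbabacbbc
  10 |  22 | bc
  11 |   2 | bcaccbcccaaabcbabacbbc
  12 |  14 | bcbabacbbc
  13 |   7 | bcccaaabcbabacbbc
  14 |  23 | c
  15 |  10 | caaabcbabacbbc
  16 |   3 | caccbcccaaabcbabacbbc
  17 |  15 | cbabacbbc
  18 |  20 | cbbc
  19 |   0 | cbbcaccbcccaaabcbabacbbc
  20 |   6 | cbcccaaabcbabacbbc
  21 |   9 | ccaaabcbabacbbc
  22 |   5 | ccbcccaaabcbabacbbc
  23 |   8 | cccaaabcbabacbbc

SA = [11, 12, 17, 13, 19, 4, 16, 18, 21, 1, 22, 2, 14, 7, 23, 10, 3, 15, 20, 0, 6, 9, 5, 8]
rank  pair      lcp
   1  s[11:],s[12:]  2  'aa'
   2  s[12:],s[17:]  1  'a'
   3  s[17:],s[13:]  2  'ab'
   4  s[13:],s[19:]  1  'a'
   5  s[19:],s[4:]  2  'ac'
   6  s[4:],s[16:]  0  ''
   7  s[16:],s[18:]  2  'ba'
   8  s[18:],s[21:]  1  'b'
   9  s[21:],s[1:]  3  'bbc'
  10  s[1:],s[22:]  1  'b'
  11  s[22:],s[2:]  2  'bc'
  12  s[2:],s[14:]  2  'bc'
  13  s[14:],s[7:]  2  'bc'
  14  s[7:],s[23:]  0  ''
  15  s[23:],s[10:]  1  'c'
  16  s[10:],s[3:]  2  'ca'
  17  s[3:],s[15:]  1  'c'
  18  s[15:],s[20:]  2  'cb'
  19  s[20:],s[0:]  4  'cbbc'
  20  s[0:],s[6:]  2  'cb'
  21  s[6:],s[9:]  1  'c'
  22  s[9:],s[5:]  2  'cc'
  23  s[5:],s[8:]  2  'cc'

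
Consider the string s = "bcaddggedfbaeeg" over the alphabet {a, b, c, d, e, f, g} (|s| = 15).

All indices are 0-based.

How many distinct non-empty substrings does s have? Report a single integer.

rank | idx | suffix
   0 |   2 | addggedfbaeeg
   1 |  11 | aeeg
   2 |  10 | baeeg
   3 |   0 | bcaddggedfbaeeg
   4 |   1 | caddggedfbaeeg
   5 |   3 | ddggedfbaeeg
   6 |   8 | dfbaeeg
   7 |   4 | dggedfbaeeg
   8 |   7 | edfbaeeg
   9 |  12 | eeg
  10 |  13 | eg
  11 |   9 | fbaeeg
  12 |  14 | g
  13 |   6 | gedfbaeeg
  14 |   5 | ggedfbaeeg

SA = [2, 11, 10, 0, 1, 3, 8, 4, 7, 12, 13, 9, 14, 6, 5]
[i] adj suffixes → lcp
  [1] 2/11 → 1 ('a')
  [2] 11/10 → 0 ('')
  [3] 10/0 → 1 ('b')
  [4] 0/1 → 0 ('')
  [5] 1/3 → 0 ('')
  [6] 3/8 → 1 ('d')
  [7] 8/4 → 1 ('d')
  [8] 4/7 → 0 ('')
  [9] 7/12 → 1 ('e')
  [10] 12/13 → 1 ('e')
  [11] 13/9 → 0 ('')
  [12] 9/14 → 0 ('')
  [13] 14/6 → 1 ('g')
  [14] 6/5 → 1 ('g')

n(n+1)/2 = 15·16/2 = 120
Σ LCP = 0 + 1 + 0 + 1 + 0 + 0 + 1 + 1 + 0 + 1 + 1 + 0 + 0 + 1 + 1 = 8
distinct = 120 − 8 = 112

112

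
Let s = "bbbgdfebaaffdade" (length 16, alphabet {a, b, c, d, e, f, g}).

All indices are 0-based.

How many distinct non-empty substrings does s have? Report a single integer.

sorted suffixes:
  #0 SA[0]=8  'aaffdade'
  #1 SA[1]=13  'ade'
  #2 SA[2]=9  'affdade'
  #3 SA[3]=7  'baaffdade'
  #4 SA[4]=0  'bbbgdfebaaffdade'
  #5 SA[5]=1  'bbgdfebaaffdade'
  #6 SA[6]=2  'bgdfebaaffdade'
  #7 SA[7]=12  'dade'
  #8 SA[8]=14  'de'
  #9 SA[9]=4  'dfebaaffdade'
  #10 SA[10]=15  'e'
  #11 SA[11]=6  'ebaaffdade'
  #12 SA[12]=11  'fdade'
  #13 SA[13]=5  'febaaffdade'
  #14 SA[14]=10  'ffdade'
  #15 SA[15]=3  'gdfebaaffdade'

SA = [8, 13, 9, 7, 0, 1, 2, 12, 14, 4, 15, 6, 11, 5, 10, 3]
i: (SA[i-1],SA[i]) lcp shared
  1: (8,13) 1 'a'
  2: (13,9) 1 'a'
  3: (9,7) 0 ''
  4: (7,0) 1 'b'
  5: (0,1) 2 'bb'
  6: (1,2) 1 'b'
  7: (2,12) 0 ''
  8: (12,14) 1 'd'
  9: (14,4) 1 'd'
  10: (4,15) 0 ''
  11: (15,6) 1 'e'
  12: (6,11) 0 ''
  13: (11,5) 1 'f'
  14: (5,10) 1 'f'
  15: (10,3) 0 ''

n(n+1)/2 = 16·17/2 = 136
Σ LCP = 0 + 1 + 1 + 0 + 1 + 2 + 1 + 0 + 1 + 1 + 0 + 1 + 0 + 1 + 1 + 0 = 11
distinct = 136 − 11 = 125

125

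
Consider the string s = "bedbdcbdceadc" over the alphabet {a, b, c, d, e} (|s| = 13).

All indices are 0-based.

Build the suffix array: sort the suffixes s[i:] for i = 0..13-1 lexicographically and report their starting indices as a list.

[10, 3, 6, 0, 12, 5, 8, 2, 11, 4, 7, 9, 1]

rank→(start, suffix):
  0 → (10, 'adc')
  1 → (3, 'bdcbdceadc')
  2 → (6, 'bdceadc')
  3 → (0, 'bedbdcbdceadc')
  4 → (12, 'c')
  5 → (5, 'cbdceadc')
  6 → (8, 'ceadc')
  7 → (2, 'dbdcbdceadc')
  8 → (11, 'dc')
  9 → (4, 'dcbdceadc')
  10 → (7, 'dceadc')
  11 → (9, 'eadc')
  12 → (1, 'edbdcbdceadc')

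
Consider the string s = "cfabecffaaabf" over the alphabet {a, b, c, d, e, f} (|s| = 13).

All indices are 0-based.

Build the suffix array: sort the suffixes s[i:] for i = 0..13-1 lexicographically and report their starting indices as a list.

[8, 9, 2, 10, 3, 11, 0, 5, 4, 12, 7, 1, 6]

rank | idx | suffix
   0 |   8 | aaabf
   1 |   9 | aabf
   2 |   2 | abecffaaabf
   3 |  10 | abf
   4 |   3 | becffaaabf
   5 |  11 | bf
   6 |   0 | cfabecffaaabf
   7 |   5 | cffaaabf
   8 |   4 | ecffaaabf
   9 |  12 | f
  10 |   7 | faaabf
  11 |   1 | fabecffaaabf
  12 |   6 | ffaaabf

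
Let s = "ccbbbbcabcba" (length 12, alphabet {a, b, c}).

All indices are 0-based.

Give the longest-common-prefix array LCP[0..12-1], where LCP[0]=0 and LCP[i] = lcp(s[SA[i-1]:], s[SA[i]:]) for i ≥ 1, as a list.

[0, 1, 0, 1, 3, 2, 1, 2, 0, 1, 2, 1]

rank | idx | suffix
   0 |  11 | a
   1 |   7 | abcba
   2 |  10 | ba
   3 |   2 | bbbbcabcba
   4 |   3 | bbbcabcba
   5 |   4 | bbcabcba
   6 |   5 | bcabcba
   7 |   8 | bcba
   8 |   6 | cabcba
   9 |   9 | cba
  10 |   1 | cbbbbcabcba
  11 |   0 | ccbbbbcabcba

SA = [11, 7, 10, 2, 3, 4, 5, 8, 6, 9, 1, 0]
[i] adj suffixes → lcp
  [1] 11/7 → 1 ('a')
  [2] 7/10 → 0 ('')
  [3] 10/2 → 1 ('b')
  [4] 2/3 → 3 ('bbb')
  [5] 3/4 → 2 ('bb')
  [6] 4/5 → 1 ('b')
  [7] 5/8 → 2 ('bc')
  [8] 8/6 → 0 ('')
  [9] 6/9 → 1 ('c')
  [10] 9/1 → 2 ('cb')
  [11] 1/0 → 1 ('c')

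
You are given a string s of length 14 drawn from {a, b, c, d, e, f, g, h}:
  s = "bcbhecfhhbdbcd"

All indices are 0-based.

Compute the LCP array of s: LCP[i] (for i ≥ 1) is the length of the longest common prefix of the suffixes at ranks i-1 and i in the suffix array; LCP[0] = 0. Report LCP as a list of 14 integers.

sorted suffixes:
  #0 SA[0]=0  'bcbhecfhhbdbcd'
  #1 SA[1]=11  'bcd'
  #2 SA[2]=9  'bdbcd'
  #3 SA[3]=2  'bhecfhhbdbcd'
  #4 SA[4]=1  'cbhecfhhbdbcd'
  #5 SA[5]=12  'cd'
  #6 SA[6]=5  'cfhhbdbcd'
  #7 SA[7]=13  'd'
  #8 SA[8]=10  'dbcd'
  #9 SA[9]=4  'ecfhhbdbcd'
  #10 SA[10]=6  'fhhbdbcd'
  #11 SA[11]=8  'hbdbcd'
  #12 SA[12]=3  'hecfhhbdbcd'
  #13 SA[13]=7  'hhbdbcd'

SA = [0, 11, 9, 2, 1, 12, 5, 13, 10, 4, 6, 8, 3, 7]
[i] adj suffixes → lcp
  [1] 0/11 → 2 ('bc')
  [2] 11/9 → 1 ('b')
  [3] 9/2 → 1 ('b')
  [4] 2/1 → 0 ('')
  [5] 1/12 → 1 ('c')
  [6] 12/5 → 1 ('c')
  [7] 5/13 → 0 ('')
  [8] 13/10 → 1 ('d')
  [9] 10/4 → 0 ('')
  [10] 4/6 → 0 ('')
  [11] 6/8 → 0 ('')
  [12] 8/3 → 1 ('h')
  [13] 3/7 → 1 ('h')

[0, 2, 1, 1, 0, 1, 1, 0, 1, 0, 0, 0, 1, 1]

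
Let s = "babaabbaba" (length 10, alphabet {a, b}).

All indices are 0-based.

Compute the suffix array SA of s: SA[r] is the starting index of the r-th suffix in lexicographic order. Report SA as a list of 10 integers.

rank→(start, suffix):
  0 → (9, 'a')
  1 → (3, 'aabbaba')
  2 → (7, 'aba')
  3 → (1, 'abaabbaba')
  4 → (4, 'abbaba')
  5 → (8, 'ba')
  6 → (2, 'baabbaba')
  7 → (6, 'baba')
  8 → (0, 'babaabbaba')
  9 → (5, 'bbaba')

[9, 3, 7, 1, 4, 8, 2, 6, 0, 5]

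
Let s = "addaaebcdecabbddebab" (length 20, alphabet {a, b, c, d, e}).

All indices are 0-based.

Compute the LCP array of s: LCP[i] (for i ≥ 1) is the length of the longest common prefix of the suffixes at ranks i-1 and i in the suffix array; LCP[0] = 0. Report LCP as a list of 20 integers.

sorted suffixes:
  #0 SA[0]=3  'aaebcdecabbddebab'
  #1 SA[1]=18  'ab'
  #2 SA[2]=11  'abbddebab'
  #3 SA[3]=0  'addaaebcdecabbddebab'
  #4 SA[4]=4  'aebcdecabbddebab'
  #5 SA[5]=19  'b'
  #6 SA[6]=17  'bab'
  #7 SA[7]=12  'bbddebab'
  #8 SA[8]=6  'bcdecabbddebab'
  #9 SA[9]=13  'bddebab'
  #10 SA[10]=10  'cabbddebab'
  #11 SA[11]=7  'cdecabbddebab'
  #12 SA[12]=2  'daaebcdecabbddebab'
  #13 SA[13]=1  'ddaaebcdecabbddebab'
  #14 SA[14]=14  'ddebab'
  #15 SA[15]=15  'debab'
  #16 SA[16]=8  'decabbddebab'
  #17 SA[17]=16  'ebab'
  #18 SA[18]=5  'ebcdecabbddebab'
  #19 SA[19]=9  'ecabbddebab'

SA = [3, 18, 11, 0, 4, 19, 17, 12, 6, 13, 10, 7, 2, 1, 14, 15, 8, 16, 5, 9]
[i] adj suffixes → lcp
  [1] 3/18 → 1 ('a')
  [2] 18/11 → 2 ('ab')
  [3] 11/0 → 1 ('a')
  [4] 0/4 → 1 ('a')
  [5] 4/19 → 0 ('')
  [6] 19/17 → 1 ('b')
  [7] 17/12 → 1 ('b')
  [8] 12/6 → 1 ('b')
  [9] 6/13 → 1 ('b')
  [10] 13/10 → 0 ('')
  [11] 10/7 → 1 ('c')
  [12] 7/2 → 0 ('')
  [13] 2/1 → 1 ('d')
  [14] 1/14 → 2 ('dd')
  [15] 14/15 → 1 ('d')
  [16] 15/8 → 2 ('de')
  [17] 8/16 → 0 ('')
  [18] 16/5 → 2 ('eb')
  [19] 5/9 → 1 ('e')

[0, 1, 2, 1, 1, 0, 1, 1, 1, 1, 0, 1, 0, 1, 2, 1, 2, 0, 2, 1]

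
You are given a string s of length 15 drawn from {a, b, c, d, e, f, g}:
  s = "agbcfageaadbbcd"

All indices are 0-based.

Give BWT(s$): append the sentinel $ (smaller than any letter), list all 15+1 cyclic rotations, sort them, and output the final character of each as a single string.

dea$fdbgbbcagcaa

rank  rotation          last
    0  $agbcfageaadbbcd  d
    1  aadbbcd$agbcfage  e
    2  adbbcd$agbcfagea  a
    3  agbcfageaadbbcd$  $
    4  ageaadbbcd$agbcf  f
    5  bbcd$agbcfageaad  d
    6  bcd$agbcfageaadb  b
    7  bcfageaadbbcd$ag  g
    8  cd$agbcfageaadbb  b
    9  cfageaadbbcd$agb  b
   10  d$agbcfageaadbbc  c
   11  dbbcd$agbcfageaa  a
   12  eaadbbcd$agbcfag  g
   13  fageaadbbcd$agbc  c
   14  gbcfageaadbbcd$a  a
   15  geaadbbcd$agbcfa  a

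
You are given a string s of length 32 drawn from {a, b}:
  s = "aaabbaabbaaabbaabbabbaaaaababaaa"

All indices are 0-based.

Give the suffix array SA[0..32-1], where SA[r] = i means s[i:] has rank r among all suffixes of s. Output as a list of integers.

[31, 30, 29, 21, 22, 23, 0, 9, 24, 5, 1, 10, 14, 27, 25, 18, 6, 2, 11, 15, 28, 20, 8, 4, 13, 26, 17, 19, 7, 3, 12, 16]

rank→(start, suffix):
  0 → (31, 'a')
  1 → (30, 'aa')
  2 → (29, 'aaa')
  3 → (21, 'aaaaababaaa')
  4 → (22, 'aaaababaaa')
  5 → (23, 'aaababaaa')
  6 → (0, 'aaabbaabbaaabbaabbabbaaaaababaaa')
  7 → (9, 'aaabbaabbabbaaaaababaaa')
  8 → (24, 'aababaaa')
  9 → (5, 'aabbaaabbaabbabbaaaaababaaa')
  10 → (1, 'aabbaabbaaabbaabbabbaaaaababaaa')
  11 → (10, 'aabbaabbabbaaaaababaaa')
  12 → (14, 'aabbabbaaaaababaaa')
  13 → (27, 'abaaa')
  14 → (25, 'ababaaa')
  15 → (18, 'abbaaaaababaaa')
  16 → (6, 'abbaaabbaabbabbaaaaababaaa')
  17 → (2, 'abbaabbaaabbaabbabbaaaaababaaa')
  18 → (11, 'abbaabbabbaaaaababaaa')
  19 → (15, 'abbabbaaaaababaaa')
  20 → (28, 'baaa')
  21 → (20, 'baaaaababaaa')
  22 → (8, 'baaabbaabbabbaaaaababaaa')
  23 → (4, 'baabbaaabbaabbabbaaaaababaaa')
  24 → (13, 'baabbabbaaaaababaaa')
  25 → (26, 'babaaa')
  26 → (17, 'babbaaaaababaaa')
  27 → (19, 'bbaaaaababaaa')
  28 → (7, 'bbaaabbaabbabbaaaaababaaa')
  29 → (3, 'bbaabbaaabbaabbabbaaaaababaaa')
  30 → (12, 'bbaabbabbaaaaababaaa')
  31 → (16, 'bbabbaaaaababaaa')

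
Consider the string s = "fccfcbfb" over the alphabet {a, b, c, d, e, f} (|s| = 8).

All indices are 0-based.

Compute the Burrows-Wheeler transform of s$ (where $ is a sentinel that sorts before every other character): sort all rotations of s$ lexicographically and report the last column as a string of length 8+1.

rank  rotation   last
    0  $fccfcbfb  b
    1  b$fccfcbf  f
    2  bfb$fccfc  c
    3  cbfb$fccf  f
    4  ccfcbfb$f  f
    5  cfcbfb$fc  c
    6  fb$fccfcb  b
    7  fcbfb$fcc  c
    8  fccfcbfb$  $

bfcffcbc$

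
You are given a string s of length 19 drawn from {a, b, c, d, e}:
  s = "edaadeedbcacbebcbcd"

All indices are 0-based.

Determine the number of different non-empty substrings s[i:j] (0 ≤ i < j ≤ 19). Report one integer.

sorted suffixes:
  #0 SA[0]=2  'aadeedbcacbebcbcd'
  #1 SA[1]=10  'acbebcbcd'
  #2 SA[2]=3  'adeedbcacbebcbcd'
  #3 SA[3]=8  'bcacbebcbcd'
  #4 SA[4]=14  'bcbcd'
  #5 SA[5]=16  'bcd'
  #6 SA[6]=12  'bebcbcd'
  #7 SA[7]=9  'cacbebcbcd'
  #8 SA[8]=15  'cbcd'
  #9 SA[9]=11  'cbebcbcd'
  #10 SA[10]=17  'cd'
  #11 SA[11]=18  'd'
  #12 SA[12]=1  'daadeedbcacbebcbcd'
  #13 SA[13]=7  'dbcacbebcbcd'
  #14 SA[14]=4  'deedbcacbebcbcd'
  #15 SA[15]=13  'ebcbcd'
  #16 SA[16]=0  'edaadeedbcacbebcbcd'
  #17 SA[17]=6  'edbcacbebcbcd'
  #18 SA[18]=5  'eedbcacbebcbcd'

SA = [2, 10, 3, 8, 14, 16, 12, 9, 15, 11, 17, 18, 1, 7, 4, 13, 0, 6, 5]
rank  pair      lcp
   1  s[2:],s[10:]  1  'a'
   2  s[10:],s[3:]  1  'a'
   3  s[3:],s[8:]  0  ''
   4  s[8:],s[14:]  2  'bc'
   5  s[14:],s[16:]  2  'bc'
   6  s[16:],s[12:]  1  'b'
   7  s[12:],s[9:]  0  ''
   8  s[9:],s[15:]  1  'c'
   9  s[15:],s[11:]  2  'cb'
  10  s[11:],s[17:]  1  'c'
  11  s[17:],s[18:]  0  ''
  12  s[18:],s[1:]  1  'd'
  13  s[1:],s[7:]  1  'd'
  14  s[7:],s[4:]  1  'd'
  15  s[4:],s[13:]  0  ''
  16  s[13:],s[0:]  1  'e'
  17  s[0:],s[6:]  2  'ed'
  18  s[6:],s[5:]  1  'e'

n(n+1)/2 = 19·20/2 = 190
Σ LCP = 0 + 1 + 1 + 0 + 2 + 2 + 1 + 0 + 1 + 2 + 1 + 0 + 1 + 1 + 1 + 0 + 1 + 2 + 1 = 18
distinct = 190 − 18 = 172

172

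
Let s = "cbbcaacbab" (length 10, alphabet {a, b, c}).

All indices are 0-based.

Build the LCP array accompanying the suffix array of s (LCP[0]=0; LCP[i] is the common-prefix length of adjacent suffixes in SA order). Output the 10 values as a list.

[0, 1, 1, 0, 1, 1, 1, 0, 1, 2]

sorted suffixes:
  #0 SA[0]=4  'aacbab'
  #1 SA[1]=8  'ab'
  #2 SA[2]=5  'acbab'
  #3 SA[3]=9  'b'
  #4 SA[4]=7  'bab'
  #5 SA[5]=1  'bbcaacbab'
  #6 SA[6]=2  'bcaacbab'
  #7 SA[7]=3  'caacbab'
  #8 SA[8]=6  'cbab'
  #9 SA[9]=0  'cbbcaacbab'

SA = [4, 8, 5, 9, 7, 1, 2, 3, 6, 0]
[i] adj suffixes → lcp
  [1] 4/8 → 1 ('a')
  [2] 8/5 → 1 ('a')
  [3] 5/9 → 0 ('')
  [4] 9/7 → 1 ('b')
  [5] 7/1 → 1 ('b')
  [6] 1/2 → 1 ('b')
  [7] 2/3 → 0 ('')
  [8] 3/6 → 1 ('c')
  [9] 6/0 → 2 ('cb')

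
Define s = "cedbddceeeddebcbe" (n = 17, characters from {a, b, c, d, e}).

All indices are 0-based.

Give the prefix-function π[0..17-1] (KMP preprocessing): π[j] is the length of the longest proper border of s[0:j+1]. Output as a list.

[0, 0, 0, 0, 0, 0, 1, 2, 0, 0, 0, 0, 0, 0, 1, 0, 0]

π[0] = 0
j=1 s[j]='e': π[1]=0 (border '')
j=2 s[j]='d': π[2]=0 (border '')
j=3 s[j]='b': π[3]=0 (border '')
j=4 s[j]='d': π[4]=0 (border '')
j=5 s[j]='d': π[5]=0 (border '')
j=6 s[j]='c': π[6]=1 (border 'c')
j=7 s[j]='e': π[7]=2 (border 'ce')
j=8 s[j]='e': k: 2→0; π[8]=0 (border '')
j=9 s[j]='e': π[9]=0 (border '')
j=10 s[j]='d': π[10]=0 (border '')
j=11 s[j]='d': π[11]=0 (border '')
j=12 s[j]='e': π[12]=0 (border '')
j=13 s[j]='b': π[13]=0 (border '')
j=14 s[j]='c': π[14]=1 (border 'c')
j=15 s[j]='b': k: 1→0; π[15]=0 (border '')
j=16 s[j]='e': π[16]=0 (border '')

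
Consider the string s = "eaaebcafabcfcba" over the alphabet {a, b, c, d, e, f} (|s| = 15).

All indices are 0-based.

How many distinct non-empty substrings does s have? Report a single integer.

109

sorted suffixes:
  #0 SA[0]=14  'a'
  #1 SA[1]=1  'aaebcafabcfcba'
  #2 SA[2]=8  'abcfcba'
  #3 SA[3]=2  'aebcafabcfcba'
  #4 SA[4]=6  'afabcfcba'
  #5 SA[5]=13  'ba'
  #6 SA[6]=4  'bcafabcfcba'
  #7 SA[7]=9  'bcfcba'
  #8 SA[8]=5  'cafabcfcba'
  #9 SA[9]=12  'cba'
  #10 SA[10]=10  'cfcba'
  #11 SA[11]=0  'eaaebcafabcfcba'
  #12 SA[12]=3  'ebcafabcfcba'
  #13 SA[13]=7  'fabcfcba'
  #14 SA[14]=11  'fcba'

SA = [14, 1, 8, 2, 6, 13, 4, 9, 5, 12, 10, 0, 3, 7, 11]
rank  pair      lcp
   1  s[14:],s[1:]  1  'a'
   2  s[1:],s[8:]  1  'a'
   3  s[8:],s[2:]  1  'a'
   4  s[2:],s[6:]  1  'a'
   5  s[6:],s[13:]  0  ''
   6  s[13:],s[4:]  1  'b'
   7  s[4:],s[9:]  2  'bc'
   8  s[9:],s[5:]  0  ''
   9  s[5:],s[12:]  1  'c'
  10  s[12:],s[10:]  1  'c'
  11  s[10:],s[0:]  0  ''
  12  s[0:],s[3:]  1  'e'
  13  s[3:],s[7:]  0  ''
  14  s[7:],s[11:]  1  'f'

n(n+1)/2 = 15·16/2 = 120
Σ LCP = 0 + 1 + 1 + 1 + 1 + 0 + 1 + 2 + 0 + 1 + 1 + 0 + 1 + 0 + 1 = 11
distinct = 120 − 11 = 109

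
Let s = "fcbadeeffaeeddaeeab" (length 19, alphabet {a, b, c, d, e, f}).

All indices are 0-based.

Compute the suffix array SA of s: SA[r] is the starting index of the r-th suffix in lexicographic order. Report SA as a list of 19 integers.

[17, 3, 14, 9, 18, 2, 1, 13, 12, 4, 16, 11, 15, 10, 5, 6, 8, 0, 7]

rank→(start, suffix):
  0 → (17, 'ab')
  1 → (3, 'adeeffaeeddaeeab')
  2 → (14, 'aeeab')
  3 → (9, 'aeeddaeeab')
  4 → (18, 'b')
  5 → (2, 'badeeffaeeddaeeab')
  6 → (1, 'cbadeeffaeeddaeeab')
  7 → (13, 'daeeab')
  8 → (12, 'ddaeeab')
  9 → (4, 'deeffaeeddaeeab')
  10 → (16, 'eab')
  11 → (11, 'eddaeeab')
  12 → (15, 'eeab')
  13 → (10, 'eeddaeeab')
  14 → (5, 'eeffaeeddaeeab')
  15 → (6, 'effaeeddaeeab')
  16 → (8, 'faeeddaeeab')
  17 → (0, 'fcbadeeffaeeddaeeab')
  18 → (7, 'ffaeeddaeeab')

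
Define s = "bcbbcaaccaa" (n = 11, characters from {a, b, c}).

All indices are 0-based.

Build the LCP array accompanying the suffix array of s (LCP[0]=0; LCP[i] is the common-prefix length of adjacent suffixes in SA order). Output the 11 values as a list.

sorted suffixes:
  #0 SA[0]=10  'a'
  #1 SA[1]=9  'aa'
  #2 SA[2]=5  'aaccaa'
  #3 SA[3]=6  'accaa'
  #4 SA[4]=2  'bbcaaccaa'
  #5 SA[5]=3  'bcaaccaa'
  #6 SA[6]=0  'bcbbcaaccaa'
  #7 SA[7]=8  'caa'
  #8 SA[8]=4  'caaccaa'
  #9 SA[9]=1  'cbbcaaccaa'
  #10 SA[10]=7  'ccaa'

SA = [10, 9, 5, 6, 2, 3, 0, 8, 4, 1, 7]
i: (SA[i-1],SA[i]) lcp shared
  1: (10,9) 1 'a'
  2: (9,5) 2 'aa'
  3: (5,6) 1 'a'
  4: (6,2) 0 ''
  5: (2,3) 1 'b'
  6: (3,0) 2 'bc'
  7: (0,8) 0 ''
  8: (8,4) 3 'caa'
  9: (4,1) 1 'c'
  10: (1,7) 1 'c'

[0, 1, 2, 1, 0, 1, 2, 0, 3, 1, 1]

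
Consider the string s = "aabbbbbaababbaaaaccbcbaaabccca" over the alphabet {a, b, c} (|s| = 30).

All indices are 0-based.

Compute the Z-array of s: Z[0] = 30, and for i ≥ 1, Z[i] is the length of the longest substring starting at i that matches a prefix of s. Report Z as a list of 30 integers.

[30, 1, 0, 0, 0, 0, 0, 3, 1, 0, 1, 0, 0, 2, 2, 2, 1, 0, 0, 0, 0, 0, 2, 3, 1, 0, 0, 0, 0, 1]

Z[0]=30
i=1: fresh scan; Z[1]=1 grow→box=[1,2)
i=2: fresh scan; Z[2]=0
i=3: fresh scan; Z[3]=0
i=4: fresh scan; Z[4]=0
i=5: fresh scan; Z[5]=0
i=6: fresh scan; Z[6]=0
i=7: fresh scan; Z[7]=3 grow→box=[7,10)
i=8: min(r-i=2, Z[1]=1)=1; Z[8]=1
i=9: min(r-i=1, Z[2]=0)=0; Z[9]=0
i=10: fresh scan; Z[10]=1 grow→box=[10,11)
i=11: fresh scan; Z[11]=0
i=12: fresh scan; Z[12]=0
i=13: fresh scan; Z[13]=2 grow→box=[13,15)
i=14: min(r-i=1, Z[1]=1)=1; Z[14]=2 grow→box=[14,16)
i=15: min(r-i=1, Z[1]=1)=1; Z[15]=2 grow→box=[15,17)
i=16: min(r-i=1, Z[1]=1)=1; Z[16]=1
i=17: fresh scan; Z[17]=0
i=18: fresh scan; Z[18]=0
i=19: fresh scan; Z[19]=0
i=20: fresh scan; Z[20]=0
i=21: fresh scan; Z[21]=0
i=22: fresh scan; Z[22]=2 grow→box=[22,24)
i=23: min(r-i=1, Z[1]=1)=1; Z[23]=3 grow→box=[23,26)
i=24: min(r-i=2, Z[1]=1)=1; Z[24]=1
i=25: min(r-i=1, Z[2]=0)=0; Z[25]=0
i=26: fresh scan; Z[26]=0
i=27: fresh scan; Z[27]=0
i=28: fresh scan; Z[28]=0
i=29: fresh scan; Z[29]=1 grow→box=[29,30)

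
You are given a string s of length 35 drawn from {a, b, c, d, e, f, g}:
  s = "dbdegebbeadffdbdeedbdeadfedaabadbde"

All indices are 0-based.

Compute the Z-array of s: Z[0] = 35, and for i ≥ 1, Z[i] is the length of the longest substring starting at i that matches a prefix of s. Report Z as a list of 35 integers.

[35, 0, 1, 0, 0, 0, 0, 0, 0, 0, 1, 0, 0, 4, 0, 1, 0, 0, 4, 0, 1, 0, 0, 1, 0, 0, 1, 0, 0, 0, 0, 4, 0, 1, 0]

Z[0]=35
i=1: i≥r, start 0; Z[1]=0
i=2: i≥r, start 0; Z[2]=1 extend→box=[2,3)
i=3: i≥r, start 0; Z[3]=0
i=4: i≥r, start 0; Z[4]=0
i=5: i≥r, start 0; Z[5]=0
i=6: i≥r, start 0; Z[6]=0
i=7: i≥r, start 0; Z[7]=0
i=8: i≥r, start 0; Z[8]=0
i=9: i≥r, start 0; Z[9]=0
i=10: i≥r, start 0; Z[10]=1 extend→box=[10,11)
i=11: i≥r, start 0; Z[11]=0
i=12: i≥r, start 0; Z[12]=0
i=13: i≥r, start 0; Z[13]=4 extend→box=[13,17)
i=14: min(r-i=3, Z[1]=0)=0; Z[14]=0
i=15: min(r-i=2, Z[2]=1)=1; Z[15]=1
i=16: min(r-i=1, Z[3]=0)=0; Z[16]=0
i=17: i≥r, start 0; Z[17]=0
i=18: i≥r, start 0; Z[18]=4 extend→box=[18,22)
i=19: min(r-i=3, Z[1]=0)=0; Z[19]=0
i=20: min(r-i=2, Z[2]=1)=1; Z[20]=1
i=21: min(r-i=1, Z[3]=0)=0; Z[21]=0
i=22: i≥r, start 0; Z[22]=0
i=23: i≥r, start 0; Z[23]=1 extend→box=[23,24)
i=24: i≥r, start 0; Z[24]=0
i=25: i≥r, start 0; Z[25]=0
i=26: i≥r, start 0; Z[26]=1 extend→box=[26,27)
i=27: i≥r, start 0; Z[27]=0
i=28: i≥r, start 0; Z[28]=0
i=29: i≥r, start 0; Z[29]=0
i=30: i≥r, start 0; Z[30]=0
i=31: i≥r, start 0; Z[31]=4 extend→box=[31,35)
i=32: min(r-i=3, Z[1]=0)=0; Z[32]=0
i=33: min(r-i=2, Z[2]=1)=1; Z[33]=1
i=34: min(r-i=1, Z[3]=0)=0; Z[34]=0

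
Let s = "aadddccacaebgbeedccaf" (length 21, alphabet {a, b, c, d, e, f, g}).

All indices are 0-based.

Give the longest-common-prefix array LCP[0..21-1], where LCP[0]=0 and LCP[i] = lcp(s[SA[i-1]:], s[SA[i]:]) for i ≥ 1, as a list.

sorted suffixes:
  #0 SA[0]=0  'aadddccacaebgbeedccaf'
  #1 SA[1]=7  'acaebgbeedccaf'
  #2 SA[2]=1  'adddccacaebgbeedccaf'
  #3 SA[3]=9  'aebgbeedccaf'
  #4 SA[4]=19  'af'
  #5 SA[5]=13  'beedccaf'
  #6 SA[6]=11  'bgbeedccaf'
  #7 SA[7]=6  'cacaebgbeedccaf'
  #8 SA[8]=8  'caebgbeedccaf'
  #9 SA[9]=18  'caf'
  #10 SA[10]=5  'ccacaebgbeedccaf'
  #11 SA[11]=17  'ccaf'
  #12 SA[12]=4  'dccacaebgbeedccaf'
  #13 SA[13]=16  'dccaf'
  #14 SA[14]=3  'ddccacaebgbeedccaf'
  #15 SA[15]=2  'dddccacaebgbeedccaf'
  #16 SA[16]=10  'ebgbeedccaf'
  #17 SA[17]=15  'edccaf'
  #18 SA[18]=14  'eedccaf'
  #19 SA[19]=20  'f'
  #20 SA[20]=12  'gbeedccaf'

SA = [0, 7, 1, 9, 19, 13, 11, 6, 8, 18, 5, 17, 4, 16, 3, 2, 10, 15, 14, 20, 12]
[i] adj suffixes → lcp
  [1] 0/7 → 1 ('a')
  [2] 7/1 → 1 ('a')
  [3] 1/9 → 1 ('a')
  [4] 9/19 → 1 ('a')
  [5] 19/13 → 0 ('')
  [6] 13/11 → 1 ('b')
  [7] 11/6 → 0 ('')
  [8] 6/8 → 2 ('ca')
  [9] 8/18 → 2 ('ca')
  [10] 18/5 → 1 ('c')
  [11] 5/17 → 3 ('cca')
  [12] 17/4 → 0 ('')
  [13] 4/16 → 4 ('dcca')
  [14] 16/3 → 1 ('d')
  [15] 3/2 → 2 ('dd')
  [16] 2/10 → 0 ('')
  [17] 10/15 → 1 ('e')
  [18] 15/14 → 1 ('e')
  [19] 14/20 → 0 ('')
  [20] 20/12 → 0 ('')

[0, 1, 1, 1, 1, 0, 1, 0, 2, 2, 1, 3, 0, 4, 1, 2, 0, 1, 1, 0, 0]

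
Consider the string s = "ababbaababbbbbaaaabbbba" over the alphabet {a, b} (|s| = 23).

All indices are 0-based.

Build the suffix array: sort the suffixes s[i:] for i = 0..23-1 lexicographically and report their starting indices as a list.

sorted suffixes:
  #0 SA[0]=22  'a'
  #1 SA[1]=14  'aaaabbbba'
  #2 SA[2]=15  'aaabbbba'
  #3 SA[3]=5  'aababbbbbaaaabbbba'
  #4 SA[4]=16  'aabbbba'
  #5 SA[5]=0  'ababbaababbbbbaaaabbbba'
  #6 SA[6]=6  'ababbbbbaaaabbbba'
  #7 SA[7]=2  'abbaababbbbbaaaabbbba'
  #8 SA[8]=17  'abbbba'
  #9 SA[9]=8  'abbbbbaaaabbbba'
  #10 SA[10]=21  'ba'
  #11 SA[11]=13  'baaaabbbba'
  #12 SA[12]=4  'baababbbbbaaaabbbba'
  #13 SA[13]=1  'babbaababbbbbaaaabbbba'
  #14 SA[14]=7  'babbbbbaaaabbbba'
  #15 SA[15]=20  'bba'
  #16 SA[16]=12  'bbaaaabbbba'
  #17 SA[17]=3  'bbaababbbbbaaaabbbba'
  #18 SA[18]=19  'bbba'
  #19 SA[19]=11  'bbbaaaabbbba'
  #20 SA[20]=18  'bbbba'
  #21 SA[21]=10  'bbbbaaaabbbba'
  #22 SA[22]=9  'bbbbbaaaabbbba'

[22, 14, 15, 5, 16, 0, 6, 2, 17, 8, 21, 13, 4, 1, 7, 20, 12, 3, 19, 11, 18, 10, 9]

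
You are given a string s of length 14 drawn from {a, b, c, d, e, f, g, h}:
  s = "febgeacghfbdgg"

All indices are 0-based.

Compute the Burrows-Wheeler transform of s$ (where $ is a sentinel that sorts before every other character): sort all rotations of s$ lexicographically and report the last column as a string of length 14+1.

rank  rotation         last
    0  $febgeacghfbdgg  g
    1  acghfbdgg$febge  e
    2  bdgg$febgeacghf  f
    3  bgeacghfbdgg$fe  e
    4  cghfbdgg$febgea  a
    5  dgg$febgeacghfb  b
    6  eacghfbdgg$febg  g
    7  ebgeacghfbdgg$f  f
    8  fbdgg$febgeacgh  h
    9  febgeacghfbdgg$  $
   10  g$febgeacghfbdg  g
   11  geacghfbdgg$feb  b
   12  gg$febgeacghfbd  d
   13  ghfbdgg$febgeac  c
   14  hfbdgg$febgeacg  g

gefeabgfh$gbdcg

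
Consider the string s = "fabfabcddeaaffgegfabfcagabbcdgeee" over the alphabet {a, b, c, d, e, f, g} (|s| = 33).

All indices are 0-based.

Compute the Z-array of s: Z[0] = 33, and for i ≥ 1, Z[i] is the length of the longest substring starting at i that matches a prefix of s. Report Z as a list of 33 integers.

Z[0]=33
i=1: fresh scan; Z[1]=0
i=2: fresh scan; Z[2]=0
i=3: fresh scan; Z[3]=3 extend→box=[3,6)
i=4: min(r-i=2, Z[1]=0)=0; Z[4]=0
i=5: min(r-i=1, Z[2]=0)=0; Z[5]=0
i=6: fresh scan; Z[6]=0
i=7: fresh scan; Z[7]=0
i=8: fresh scan; Z[8]=0
i=9: fresh scan; Z[9]=0
i=10: fresh scan; Z[10]=0
i=11: fresh scan; Z[11]=0
i=12: fresh scan; Z[12]=1 extend→box=[12,13)
i=13: fresh scan; Z[13]=1 extend→box=[13,14)
i=14: fresh scan; Z[14]=0
i=15: fresh scan; Z[15]=0
i=16: fresh scan; Z[16]=0
i=17: fresh scan; Z[17]=4 extend→box=[17,21)
i=18: min(r-i=3, Z[1]=0)=0; Z[18]=0
i=19: min(r-i=2, Z[2]=0)=0; Z[19]=0
i=20: min(r-i=1, Z[3]=3)=1; Z[20]=1
i=21: fresh scan; Z[21]=0
i=22: fresh scan; Z[22]=0
i=23: fresh scan; Z[23]=0
i=24: fresh scan; Z[24]=0
i=25: fresh scan; Z[25]=0
i=26: fresh scan; Z[26]=0
i=27: fresh scan; Z[27]=0
i=28: fresh scan; Z[28]=0
i=29: fresh scan; Z[29]=0
i=30: fresh scan; Z[30]=0
i=31: fresh scan; Z[31]=0
i=32: fresh scan; Z[32]=0

[33, 0, 0, 3, 0, 0, 0, 0, 0, 0, 0, 0, 1, 1, 0, 0, 0, 4, 0, 0, 1, 0, 0, 0, 0, 0, 0, 0, 0, 0, 0, 0, 0]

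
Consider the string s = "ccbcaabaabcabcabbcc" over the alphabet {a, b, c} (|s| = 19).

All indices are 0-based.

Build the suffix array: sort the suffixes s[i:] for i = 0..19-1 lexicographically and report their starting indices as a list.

[4, 7, 5, 14, 11, 8, 6, 15, 2, 12, 9, 16, 18, 3, 13, 10, 1, 17, 0]

sorted suffixes:
  #0 SA[0]=4  'aabaabcabcabbcc'
  #1 SA[1]=7  'aabcabcabbcc'
  #2 SA[2]=5  'abaabcabcabbcc'
  #3 SA[3]=14  'abbcc'
  #4 SA[4]=11  'abcabbcc'
  #5 SA[5]=8  'abcabcabbcc'
  #6 SA[6]=6  'baabcabcabbcc'
  #7 SA[7]=15  'bbcc'
  #8 SA[8]=2  'bcaabaabcabcabbcc'
  #9 SA[9]=12  'bcabbcc'
  #10 SA[10]=9  'bcabcabbcc'
  #11 SA[11]=16  'bcc'
  #12 SA[12]=18  'c'
  #13 SA[13]=3  'caabaabcabcabbcc'
  #14 SA[14]=13  'cabbcc'
  #15 SA[15]=10  'cabcabbcc'
  #16 SA[16]=1  'cbcaabaabcabcabbcc'
  #17 SA[17]=17  'cc'
  #18 SA[18]=0  'ccbcaabaabcabcabbcc'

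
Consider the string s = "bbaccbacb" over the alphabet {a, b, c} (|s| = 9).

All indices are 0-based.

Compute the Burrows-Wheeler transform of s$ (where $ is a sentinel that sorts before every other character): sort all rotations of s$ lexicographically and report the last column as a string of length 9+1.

rank  rotation    last
    0  $bbaccbacb  b
    1  acb$bbaccb  b
    2  accbacb$bb  b
    3  b$bbaccbac  c
    4  bacb$bbacc  c
    5  baccbacb$b  b
    6  bbaccbacb$  $
    7  cb$bbaccba  a
    8  cbacb$bbac  c
    9  ccbacb$bba  a

bbbccb$aca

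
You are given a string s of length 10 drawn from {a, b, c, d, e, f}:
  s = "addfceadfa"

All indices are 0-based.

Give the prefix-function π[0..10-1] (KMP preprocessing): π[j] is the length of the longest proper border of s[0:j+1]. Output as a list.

π[0] = 0
j=1 s[j]='d': π[1]=0 (border '')
j=2 s[j]='d': π[2]=0 (border '')
j=3 s[j]='f': π[3]=0 (border '')
j=4 s[j]='c': π[4]=0 (border '')
j=5 s[j]='e': π[5]=0 (border '')
j=6 s[j]='a': π[6]=1 (border 'a')
j=7 s[j]='d': π[7]=2 (border 'ad')
j=8 s[j]='f': k: 2→0; π[8]=0 (border '')
j=9 s[j]='a': π[9]=1 (border 'a')

[0, 0, 0, 0, 0, 0, 1, 2, 0, 1]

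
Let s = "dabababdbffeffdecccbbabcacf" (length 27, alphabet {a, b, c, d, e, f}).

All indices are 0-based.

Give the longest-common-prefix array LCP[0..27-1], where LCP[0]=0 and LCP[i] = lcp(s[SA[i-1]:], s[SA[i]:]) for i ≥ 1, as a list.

rank | idx | suffix
   0 |   1 | abababdbffeffdecccbbabcacf
   1 |   3 | ababdbffeffdecccbbabcacf
   2 |  21 | abcacf
   3 |   5 | abdbffeffdecccbbabcacf
   4 |  24 | acf
   5 |   2 | bababdbffeffdecccbbabcacf
   6 |  20 | babcacf
   7 |   4 | babdbffeffdecccbbabcacf
   8 |  19 | bbabcacf
   9 |  22 | bcacf
  10 |   6 | bdbffeffdecccbbabcacf
  11 |   8 | bffeffdecccbbabcacf
  12 |  23 | cacf
  13 |  18 | cbbabcacf
  14 |  17 | ccbbabcacf
  15 |  16 | cccbbabcacf
  16 |  25 | cf
  17 |   0 | dabababdbffeffdecccbbabcacf
  18 |   7 | dbffeffdecccbbabcacf
  19 |  14 | decccbbabcacf
  20 |  15 | ecccbbabcacf
  21 |  11 | effdecccbbabcacf
  22 |  26 | f
  23 |  13 | fdecccbbabcacf
  24 |  10 | feffdecccbbabcacf
  25 |  12 | ffdecccbbabcacf
  26 |   9 | ffeffdecccbbabcacf

SA = [1, 3, 21, 5, 24, 2, 20, 4, 19, 22, 6, 8, 23, 18, 17, 16, 25, 0, 7, 14, 15, 11, 26, 13, 10, 12, 9]
i: (SA[i-1],SA[i]) lcp shared
  1: (1,3) 4 'abab'
  2: (3,21) 2 'ab'
  3: (21,5) 2 'ab'
  4: (5,24) 1 'a'
  5: (24,2) 0 ''
  6: (2,20) 3 'bab'
  7: (20,4) 3 'bab'
  8: (4,19) 1 'b'
  9: (19,22) 1 'b'
  10: (22,6) 1 'b'
  11: (6,8) 1 'b'
  12: (8,23) 0 ''
  13: (23,18) 1 'c'
  14: (18,17) 1 'c'
  15: (17,16) 2 'cc'
  16: (16,25) 1 'c'
  17: (25,0) 0 ''
  18: (0,7) 1 'd'
  19: (7,14) 1 'd'
  20: (14,15) 0 ''
  21: (15,11) 1 'e'
  22: (11,26) 0 ''
  23: (26,13) 1 'f'
  24: (13,10) 1 'f'
  25: (10,12) 1 'f'
  26: (12,9) 2 'ff'

[0, 4, 2, 2, 1, 0, 3, 3, 1, 1, 1, 1, 0, 1, 1, 2, 1, 0, 1, 1, 0, 1, 0, 1, 1, 1, 2]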